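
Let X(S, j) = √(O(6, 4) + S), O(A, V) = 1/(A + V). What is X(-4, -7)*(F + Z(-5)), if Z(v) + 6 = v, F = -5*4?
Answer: -31*I*√390/10 ≈ -61.22*I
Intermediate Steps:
F = -20
Z(v) = -6 + v
X(S, j) = √(⅒ + S) (X(S, j) = √(1/(6 + 4) + S) = √(1/10 + S) = √(⅒ + S))
X(-4, -7)*(F + Z(-5)) = (√(10 + 100*(-4))/10)*(-20 + (-6 - 5)) = (√(10 - 400)/10)*(-20 - 11) = (√(-390)/10)*(-31) = ((I*√390)/10)*(-31) = (I*√390/10)*(-31) = -31*I*√390/10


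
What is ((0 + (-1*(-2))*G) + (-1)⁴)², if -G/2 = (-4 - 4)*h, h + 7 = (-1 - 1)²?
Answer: 9025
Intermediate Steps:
h = -3 (h = -7 + (-1 - 1)² = -7 + (-2)² = -7 + 4 = -3)
G = -48 (G = -2*(-4 - 4)*(-3) = -(-16)*(-3) = -2*24 = -48)
((0 + (-1*(-2))*G) + (-1)⁴)² = ((0 - 1*(-2)*(-48)) + (-1)⁴)² = ((0 + 2*(-48)) + 1)² = ((0 - 96) + 1)² = (-96 + 1)² = (-95)² = 9025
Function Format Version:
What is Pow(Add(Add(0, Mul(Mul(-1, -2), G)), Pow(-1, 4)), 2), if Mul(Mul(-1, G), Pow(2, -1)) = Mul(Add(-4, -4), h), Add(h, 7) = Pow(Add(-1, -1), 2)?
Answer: 9025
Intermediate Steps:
h = -3 (h = Add(-7, Pow(Add(-1, -1), 2)) = Add(-7, Pow(-2, 2)) = Add(-7, 4) = -3)
G = -48 (G = Mul(-2, Mul(Add(-4, -4), -3)) = Mul(-2, Mul(-8, -3)) = Mul(-2, 24) = -48)
Pow(Add(Add(0, Mul(Mul(-1, -2), G)), Pow(-1, 4)), 2) = Pow(Add(Add(0, Mul(Mul(-1, -2), -48)), Pow(-1, 4)), 2) = Pow(Add(Add(0, Mul(2, -48)), 1), 2) = Pow(Add(Add(0, -96), 1), 2) = Pow(Add(-96, 1), 2) = Pow(-95, 2) = 9025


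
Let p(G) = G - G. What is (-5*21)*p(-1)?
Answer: 0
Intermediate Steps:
p(G) = 0
(-5*21)*p(-1) = -5*21*0 = -105*0 = 0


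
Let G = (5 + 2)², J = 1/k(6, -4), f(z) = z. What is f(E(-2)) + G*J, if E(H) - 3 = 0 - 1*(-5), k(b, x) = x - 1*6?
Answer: 31/10 ≈ 3.1000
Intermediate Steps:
k(b, x) = -6 + x (k(b, x) = x - 6 = -6 + x)
E(H) = 8 (E(H) = 3 + (0 - 1*(-5)) = 3 + (0 + 5) = 3 + 5 = 8)
J = -⅒ (J = 1/(-6 - 4) = 1/(-10) = -⅒ ≈ -0.10000)
G = 49 (G = 7² = 49)
f(E(-2)) + G*J = 8 + 49*(-⅒) = 8 - 49/10 = 31/10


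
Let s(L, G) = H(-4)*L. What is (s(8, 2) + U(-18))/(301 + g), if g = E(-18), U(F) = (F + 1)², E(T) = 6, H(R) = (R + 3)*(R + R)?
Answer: 353/307 ≈ 1.1498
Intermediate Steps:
H(R) = 2*R*(3 + R) (H(R) = (3 + R)*(2*R) = 2*R*(3 + R))
s(L, G) = 8*L (s(L, G) = (2*(-4)*(3 - 4))*L = (2*(-4)*(-1))*L = 8*L)
U(F) = (1 + F)²
g = 6
(s(8, 2) + U(-18))/(301 + g) = (8*8 + (1 - 18)²)/(301 + 6) = (64 + (-17)²)/307 = (64 + 289)*(1/307) = 353*(1/307) = 353/307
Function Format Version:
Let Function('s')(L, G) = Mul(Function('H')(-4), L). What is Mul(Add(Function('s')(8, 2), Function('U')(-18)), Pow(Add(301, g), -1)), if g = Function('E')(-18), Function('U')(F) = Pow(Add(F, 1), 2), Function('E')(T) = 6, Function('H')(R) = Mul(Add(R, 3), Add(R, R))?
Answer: Rational(353, 307) ≈ 1.1498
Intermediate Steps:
Function('H')(R) = Mul(2, R, Add(3, R)) (Function('H')(R) = Mul(Add(3, R), Mul(2, R)) = Mul(2, R, Add(3, R)))
Function('s')(L, G) = Mul(8, L) (Function('s')(L, G) = Mul(Mul(2, -4, Add(3, -4)), L) = Mul(Mul(2, -4, -1), L) = Mul(8, L))
Function('U')(F) = Pow(Add(1, F), 2)
g = 6
Mul(Add(Function('s')(8, 2), Function('U')(-18)), Pow(Add(301, g), -1)) = Mul(Add(Mul(8, 8), Pow(Add(1, -18), 2)), Pow(Add(301, 6), -1)) = Mul(Add(64, Pow(-17, 2)), Pow(307, -1)) = Mul(Add(64, 289), Rational(1, 307)) = Mul(353, Rational(1, 307)) = Rational(353, 307)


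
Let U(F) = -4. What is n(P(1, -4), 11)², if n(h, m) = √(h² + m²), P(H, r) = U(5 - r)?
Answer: 137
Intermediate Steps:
P(H, r) = -4
n(P(1, -4), 11)² = (√((-4)² + 11²))² = (√(16 + 121))² = (√137)² = 137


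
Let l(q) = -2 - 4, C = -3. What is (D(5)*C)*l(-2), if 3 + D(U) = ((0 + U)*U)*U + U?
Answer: 2286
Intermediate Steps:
l(q) = -6
D(U) = -3 + U + U³ (D(U) = -3 + (((0 + U)*U)*U + U) = -3 + ((U*U)*U + U) = -3 + (U²*U + U) = -3 + (U³ + U) = -3 + (U + U³) = -3 + U + U³)
(D(5)*C)*l(-2) = ((-3 + 5 + 5³)*(-3))*(-6) = ((-3 + 5 + 125)*(-3))*(-6) = (127*(-3))*(-6) = -381*(-6) = 2286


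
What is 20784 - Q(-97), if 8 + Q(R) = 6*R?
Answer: 21374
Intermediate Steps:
Q(R) = -8 + 6*R
20784 - Q(-97) = 20784 - (-8 + 6*(-97)) = 20784 - (-8 - 582) = 20784 - 1*(-590) = 20784 + 590 = 21374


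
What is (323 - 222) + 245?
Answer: 346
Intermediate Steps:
(323 - 222) + 245 = 101 + 245 = 346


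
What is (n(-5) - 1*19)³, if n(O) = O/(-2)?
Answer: -35937/8 ≈ -4492.1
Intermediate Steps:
n(O) = -O/2 (n(O) = O*(-½) = -O/2)
(n(-5) - 1*19)³ = (-½*(-5) - 1*19)³ = (5/2 - 19)³ = (-33/2)³ = -35937/8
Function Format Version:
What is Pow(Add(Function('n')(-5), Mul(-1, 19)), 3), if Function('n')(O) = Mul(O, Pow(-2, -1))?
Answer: Rational(-35937, 8) ≈ -4492.1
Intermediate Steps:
Function('n')(O) = Mul(Rational(-1, 2), O) (Function('n')(O) = Mul(O, Rational(-1, 2)) = Mul(Rational(-1, 2), O))
Pow(Add(Function('n')(-5), Mul(-1, 19)), 3) = Pow(Add(Mul(Rational(-1, 2), -5), Mul(-1, 19)), 3) = Pow(Add(Rational(5, 2), -19), 3) = Pow(Rational(-33, 2), 3) = Rational(-35937, 8)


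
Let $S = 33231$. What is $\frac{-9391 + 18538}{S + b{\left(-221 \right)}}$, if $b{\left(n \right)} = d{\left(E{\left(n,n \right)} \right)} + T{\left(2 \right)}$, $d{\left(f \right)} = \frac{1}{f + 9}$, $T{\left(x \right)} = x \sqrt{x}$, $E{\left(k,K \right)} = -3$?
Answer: $\frac{10942757334}{39755175481} - \frac{658584 \sqrt{2}}{39755175481} \approx 0.27523$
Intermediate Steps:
$T{\left(x \right)} = x^{\frac{3}{2}}$
$d{\left(f \right)} = \frac{1}{9 + f}$
$b{\left(n \right)} = \frac{1}{6} + 2 \sqrt{2}$ ($b{\left(n \right)} = \frac{1}{9 - 3} + 2^{\frac{3}{2}} = \frac{1}{6} + 2 \sqrt{2}$)
$\frac{-9391 + 18538}{S + b{\left(-221 \right)}} = \frac{-9391 + 18538}{33231 + \left(\frac{1}{6} + 2 \sqrt{2}\right)} = \frac{9147}{\frac{199387}{6} + 2 \sqrt{2}}$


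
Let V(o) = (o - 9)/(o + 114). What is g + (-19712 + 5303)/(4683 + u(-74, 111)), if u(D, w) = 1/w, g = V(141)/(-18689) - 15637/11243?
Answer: -3770753106882333/844000079040830 ≈ -4.4677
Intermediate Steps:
V(o) = (-9 + o)/(114 + o)
g = -2258262327/1623657845 (g = ((-9 + 141)/(114 + 141))/(-18689) - 15637/11243 = (132/255)*(-1/18689) - 15637*1/11243 = ((1/255)*132)*(-1/18689) - 15637/11243 = (44/85)*(-1/18689) - 15637/11243 = -4/144415 - 15637/11243 = -2258262327/1623657845 ≈ -1.3908)
g + (-19712 + 5303)/(4683 + u(-74, 111)) = -2258262327/1623657845 + (-19712 + 5303)/(4683 + 1/111) = -2258262327/1623657845 - 14409/(4683 + 1/111) = -2258262327/1623657845 - 14409/519814/111 = -2258262327/1623657845 - 14409*111/519814 = -2258262327/1623657845 - 1599399/519814 = -3770753106882333/844000079040830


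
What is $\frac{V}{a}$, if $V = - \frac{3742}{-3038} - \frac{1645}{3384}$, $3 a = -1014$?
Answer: $- \frac{81547}{36966384} \approx -0.002206$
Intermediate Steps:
$a = -338$ ($a = \frac{1}{3} \left(-1014\right) = -338$)
$V = \frac{81547}{109368}$ ($V = \left(-3742\right) \left(- \frac{1}{3038}\right) - \frac{35}{72} = \frac{1871}{1519} - \frac{35}{72} = \frac{81547}{109368} \approx 0.74562$)
$\frac{V}{a} = \frac{81547}{109368 \left(-338\right)} = \frac{81547}{109368} \left(- \frac{1}{338}\right) = - \frac{81547}{36966384}$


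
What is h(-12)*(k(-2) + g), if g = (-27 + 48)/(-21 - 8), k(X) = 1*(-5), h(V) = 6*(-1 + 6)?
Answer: -4980/29 ≈ -171.72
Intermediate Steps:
h(V) = 30 (h(V) = 6*5 = 30)
k(X) = -5
g = -21/29 (g = 21/(-29) = 21*(-1/29) = -21/29 ≈ -0.72414)
h(-12)*(k(-2) + g) = 30*(-5 - 21/29) = 30*(-166/29) = -4980/29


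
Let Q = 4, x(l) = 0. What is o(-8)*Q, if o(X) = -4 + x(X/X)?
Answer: -16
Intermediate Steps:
o(X) = -4 (o(X) = -4 + 0 = -4)
o(-8)*Q = -4*4 = -16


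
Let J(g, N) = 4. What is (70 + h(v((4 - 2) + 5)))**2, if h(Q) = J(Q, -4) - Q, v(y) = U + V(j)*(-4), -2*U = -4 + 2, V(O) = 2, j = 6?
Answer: 6561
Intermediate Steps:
U = 1 (U = -(-4 + 2)/2 = -1/2*(-2) = 1)
v(y) = -7 (v(y) = 1 + 2*(-4) = 1 - 8 = -7)
h(Q) = 4 - Q
(70 + h(v((4 - 2) + 5)))**2 = (70 + (4 - 1*(-7)))**2 = (70 + (4 + 7))**2 = (70 + 11)**2 = 81**2 = 6561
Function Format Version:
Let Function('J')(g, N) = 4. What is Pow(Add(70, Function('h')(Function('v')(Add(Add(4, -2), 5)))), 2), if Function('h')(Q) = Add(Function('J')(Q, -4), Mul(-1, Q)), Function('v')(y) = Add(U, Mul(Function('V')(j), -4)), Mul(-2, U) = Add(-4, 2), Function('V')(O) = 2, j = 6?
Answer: 6561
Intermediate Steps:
U = 1 (U = Mul(Rational(-1, 2), Add(-4, 2)) = Mul(Rational(-1, 2), -2) = 1)
Function('v')(y) = -7 (Function('v')(y) = Add(1, Mul(2, -4)) = Add(1, -8) = -7)
Function('h')(Q) = Add(4, Mul(-1, Q))
Pow(Add(70, Function('h')(Function('v')(Add(Add(4, -2), 5)))), 2) = Pow(Add(70, Add(4, Mul(-1, -7))), 2) = Pow(Add(70, Add(4, 7)), 2) = Pow(Add(70, 11), 2) = Pow(81, 2) = 6561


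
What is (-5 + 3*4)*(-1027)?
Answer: -7189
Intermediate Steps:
(-5 + 3*4)*(-1027) = (-5 + 12)*(-1027) = 7*(-1027) = -7189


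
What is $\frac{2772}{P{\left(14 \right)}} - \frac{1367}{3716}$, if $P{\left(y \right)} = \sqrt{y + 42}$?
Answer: $- \frac{1367}{3716} + 99 \sqrt{14} \approx 370.06$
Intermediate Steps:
$P{\left(y \right)} = \sqrt{42 + y}$
$\frac{2772}{P{\left(14 \right)}} - \frac{1367}{3716} = \frac{2772}{\sqrt{42 + 14}} - \frac{1367}{3716} = \frac{2772}{\sqrt{56}} - \frac{1367}{3716} = \frac{2772}{2 \sqrt{14}} - \frac{1367}{3716} = 2772 \frac{\sqrt{14}}{28} - \frac{1367}{3716} = 99 \sqrt{14} - \frac{1367}{3716} = - \frac{1367}{3716} + 99 \sqrt{14}$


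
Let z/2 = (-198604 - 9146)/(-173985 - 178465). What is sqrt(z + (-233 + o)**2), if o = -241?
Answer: sqrt(11163849760266)/7049 ≈ 474.00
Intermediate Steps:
z = 8310/7049 (z = 2*((-198604 - 9146)/(-173985 - 178465)) = 2*(-207750/(-352450)) = 2*(-207750*(-1/352450)) = 2*(4155/7049) = 8310/7049 ≈ 1.1789)
sqrt(z + (-233 + o)**2) = sqrt(8310/7049 + (-233 - 241)**2) = sqrt(8310/7049 + (-474)**2) = sqrt(8310/7049 + 224676) = sqrt(1583749434/7049) = sqrt(11163849760266)/7049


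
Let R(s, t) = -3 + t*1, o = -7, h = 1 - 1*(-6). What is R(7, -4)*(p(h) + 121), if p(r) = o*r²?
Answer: 1554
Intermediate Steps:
h = 7 (h = 1 + 6 = 7)
R(s, t) = -3 + t
p(r) = -7*r²
R(7, -4)*(p(h) + 121) = (-3 - 4)*(-7*7² + 121) = -7*(-7*49 + 121) = -7*(-343 + 121) = -7*(-222) = 1554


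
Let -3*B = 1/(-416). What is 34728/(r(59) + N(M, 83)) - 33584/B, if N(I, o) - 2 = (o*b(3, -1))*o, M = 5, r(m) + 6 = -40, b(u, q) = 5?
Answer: -480614432968/11467 ≈ -4.1913e+7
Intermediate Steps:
r(m) = -46 (r(m) = -6 - 40 = -46)
B = 1/1248 (B = -⅓/(-416) = -⅓*(-1/416) = 1/1248 ≈ 0.00080128)
N(I, o) = 2 + 5*o² (N(I, o) = 2 + (o*5)*o = 2 + (5*o)*o = 2 + 5*o²)
34728/(r(59) + N(M, 83)) - 33584/B = 34728/(-46 + (2 + 5*83²)) - 33584/1/1248 = 34728/(-46 + (2 + 5*6889)) - 33584*1248 = 34728/(-46 + (2 + 34445)) - 41912832 = 34728/(-46 + 34447) - 41912832 = 34728/34401 - 41912832 = 34728*(1/34401) - 41912832 = 11576/11467 - 41912832 = -480614432968/11467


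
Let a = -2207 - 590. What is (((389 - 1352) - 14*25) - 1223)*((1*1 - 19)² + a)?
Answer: 6271528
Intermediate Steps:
a = -2797
(((389 - 1352) - 14*25) - 1223)*((1*1 - 19)² + a) = (((389 - 1352) - 14*25) - 1223)*((1*1 - 19)² - 2797) = ((-963 - 350) - 1223)*((1 - 19)² - 2797) = (-1313 - 1223)*((-18)² - 2797) = -2536*(324 - 2797) = -2536*(-2473) = 6271528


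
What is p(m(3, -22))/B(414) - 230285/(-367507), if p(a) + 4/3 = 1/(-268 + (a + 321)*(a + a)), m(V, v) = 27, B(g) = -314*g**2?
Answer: 688734796174975031/1099137367743329376 ≈ 0.62661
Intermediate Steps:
p(a) = -4/3 + 1/(-268 + 2*a*(321 + a)) (p(a) = -4/3 + 1/(-268 + (a + 321)*(a + a)) = -4/3 + 1/(-268 + (321 + a)*(2*a)) = -4/3 + 1/(-268 + 2*a*(321 + a)))
p(m(3, -22))/B(414) - 230285/(-367507) = ((1075 - 2568*27 - 8*27**2)/(6*(-134 + 27**2 + 321*27)))/((-314*414**2)) - 230285/(-367507) = ((1075 - 69336 - 8*729)/(6*(-134 + 729 + 8667)))/((-314*171396)) - 230285*(-1/367507) = ((1/6)*(1075 - 69336 - 5832)/9262)/(-53818344) + 230285/367507 = ((1/6)*(1/9262)*(-74093))*(-1/53818344) + 230285/367507 = -74093/55572*(-1/53818344) + 230285/367507 = 74093/2990793012768 + 230285/367507 = 688734796174975031/1099137367743329376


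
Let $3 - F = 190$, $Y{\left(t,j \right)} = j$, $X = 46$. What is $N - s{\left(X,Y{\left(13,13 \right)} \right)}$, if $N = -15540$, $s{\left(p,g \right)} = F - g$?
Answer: $-15340$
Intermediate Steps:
$F = -187$ ($F = 3 - 190 = -187$)
$s{\left(p,g \right)} = -187 - g$
$N - s{\left(X,Y{\left(13,13 \right)} \right)} = -15540 - \left(-187 - 13\right) = -15540 - -200 = -15540 + 200 = -15340$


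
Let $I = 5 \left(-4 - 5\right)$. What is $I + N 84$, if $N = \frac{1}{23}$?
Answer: $- \frac{951}{23} \approx -41.348$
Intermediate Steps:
$I = -45$ ($I = 5 \left(-9\right) = -45$)
$N = \frac{1}{23} \approx 0.043478$
$I + N 84 = -45 + \frac{1}{23} \cdot 84 = -45 + \frac{84}{23} = - \frac{951}{23}$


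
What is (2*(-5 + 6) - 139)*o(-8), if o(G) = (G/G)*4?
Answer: -548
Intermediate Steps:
o(G) = 4 (o(G) = 1*4 = 4)
(2*(-5 + 6) - 139)*o(-8) = (2*(-5 + 6) - 139)*4 = (2*1 - 139)*4 = (2 - 139)*4 = -137*4 = -548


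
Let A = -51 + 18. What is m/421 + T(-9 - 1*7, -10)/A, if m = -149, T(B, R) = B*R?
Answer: -72277/13893 ≈ -5.2024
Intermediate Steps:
A = -33
m/421 + T(-9 - 1*7, -10)/A = -149/421 + ((-9 - 1*7)*(-10))/(-33) = -149*1/421 + ((-9 - 7)*(-10))*(-1/33) = -149/421 - 16*(-10)*(-1/33) = -149/421 + 160*(-1/33) = -149/421 - 160/33 = -72277/13893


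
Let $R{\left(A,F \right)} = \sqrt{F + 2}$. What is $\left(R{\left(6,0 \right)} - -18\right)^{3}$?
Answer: $\left(18 + \sqrt{2}\right)^{3} \approx 7317.4$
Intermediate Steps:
$R{\left(A,F \right)} = \sqrt{2 + F}$
$\left(R{\left(6,0 \right)} - -18\right)^{3} = \left(\sqrt{2 + 0} - -18\right)^{3} = \left(\sqrt{2} + 18\right)^{3} = \left(18 + \sqrt{2}\right)^{3}$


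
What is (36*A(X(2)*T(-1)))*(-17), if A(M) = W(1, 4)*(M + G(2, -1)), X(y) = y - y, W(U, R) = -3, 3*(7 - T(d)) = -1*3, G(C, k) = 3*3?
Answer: 16524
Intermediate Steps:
G(C, k) = 9
T(d) = 8 (T(d) = 7 - (-1)*3/3 = 7 - ⅓*(-3) = 7 + 1 = 8)
X(y) = 0
A(M) = -27 - 3*M (A(M) = -3*(M + 9) = -3*(9 + M) = -27 - 3*M)
(36*A(X(2)*T(-1)))*(-17) = (36*(-27 - 0*8))*(-17) = (36*(-27 - 3*0))*(-17) = (36*(-27 + 0))*(-17) = (36*(-27))*(-17) = -972*(-17) = 16524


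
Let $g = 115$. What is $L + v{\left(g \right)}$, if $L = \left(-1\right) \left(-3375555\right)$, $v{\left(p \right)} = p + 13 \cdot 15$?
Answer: $3375865$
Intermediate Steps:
$v{\left(p \right)} = 195 + p$ ($v{\left(p \right)} = p + 195 = 195 + p$)
$L = 3375555$
$L + v{\left(g \right)} = 3375555 + \left(195 + 115\right) = 3375555 + 310 = 3375865$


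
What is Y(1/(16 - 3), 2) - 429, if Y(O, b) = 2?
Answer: -427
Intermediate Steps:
Y(1/(16 - 3), 2) - 429 = 2 - 429 = -427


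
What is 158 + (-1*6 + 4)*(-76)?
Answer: 310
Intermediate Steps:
158 + (-1*6 + 4)*(-76) = 158 + (-6 + 4)*(-76) = 158 - 2*(-76) = 158 + 152 = 310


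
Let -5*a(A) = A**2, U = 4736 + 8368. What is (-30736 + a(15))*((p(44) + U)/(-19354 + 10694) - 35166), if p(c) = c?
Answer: 2343593835737/2165 ≈ 1.0825e+9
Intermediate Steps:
U = 13104
a(A) = -A**2/5
(-30736 + a(15))*((p(44) + U)/(-19354 + 10694) - 35166) = (-30736 - 1/5*15**2)*((44 + 13104)/(-19354 + 10694) - 35166) = (-30736 - 1/5*225)*(13148/(-8660) - 35166) = (-30736 - 45)*(13148*(-1/8660) - 35166) = -30781*(-3287/2165 - 35166) = -30781*(-76137677/2165) = 2343593835737/2165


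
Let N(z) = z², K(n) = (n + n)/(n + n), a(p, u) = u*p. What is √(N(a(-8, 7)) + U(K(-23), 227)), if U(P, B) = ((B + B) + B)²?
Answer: √466897 ≈ 683.30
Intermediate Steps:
a(p, u) = p*u
K(n) = 1 (K(n) = (2*n)/((2*n)) = (2*n)*(1/(2*n)) = 1)
U(P, B) = 9*B² (U(P, B) = (2*B + B)² = (3*B)² = 9*B²)
√(N(a(-8, 7)) + U(K(-23), 227)) = √((-8*7)² + 9*227²) = √((-56)² + 9*51529) = √(3136 + 463761) = √466897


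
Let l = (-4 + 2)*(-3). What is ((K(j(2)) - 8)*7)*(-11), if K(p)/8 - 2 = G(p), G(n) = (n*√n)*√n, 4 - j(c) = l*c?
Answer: -40040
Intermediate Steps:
l = 6 (l = -2*(-3) = 6)
j(c) = 4 - 6*c
G(n) = n² (G(n) = n^(3/2)*√n = n²)
K(p) = 16 + 8*p²
((K(j(2)) - 8)*7)*(-11) = (((16 + 8*(4 - 6*2)²) - 8)*7)*(-11) = (((16 + 8*(4 - 12)²) - 8)*7)*(-11) = (((16 + 8*(-8)²) - 8)*7)*(-11) = (((16 + 8*64) - 8)*7)*(-11) = (((16 + 512) - 8)*7)*(-11) = ((528 - 8)*7)*(-11) = (520*7)*(-11) = 3640*(-11) = -40040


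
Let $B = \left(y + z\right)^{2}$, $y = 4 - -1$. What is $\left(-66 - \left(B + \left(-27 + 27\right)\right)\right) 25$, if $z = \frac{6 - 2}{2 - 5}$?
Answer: $- \frac{17875}{9} \approx -1986.1$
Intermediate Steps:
$z = - \frac{4}{3}$ ($z = \frac{4}{-3} = 4 \left(- \frac{1}{3}\right) = - \frac{4}{3} \approx -1.3333$)
$y = 5$ ($y = 4 + 1 = 5$)
$B = \frac{121}{9}$ ($B = \left(5 - \frac{4}{3}\right)^{2} = \left(\frac{11}{3}\right)^{2} = \frac{121}{9} \approx 13.444$)
$\left(-66 - \left(B + \left(-27 + 27\right)\right)\right) 25 = \left(-66 - \left(\frac{121}{9} + \left(-27 + 27\right)\right)\right) 25 = \left(-66 - \left(\frac{121}{9} + 0\right)\right) 25 = \left(-66 - \frac{121}{9}\right) 25 = \left(- \frac{715}{9}\right) 25 = - \frac{17875}{9}$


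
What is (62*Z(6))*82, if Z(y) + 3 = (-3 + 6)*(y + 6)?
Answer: 167772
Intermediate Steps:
Z(y) = 15 + 3*y (Z(y) = -3 + (-3 + 6)*(y + 6) = -3 + 3*(6 + y) = -3 + (18 + 3*y) = 15 + 3*y)
(62*Z(6))*82 = (62*(15 + 3*6))*82 = (62*(15 + 18))*82 = (62*33)*82 = 2046*82 = 167772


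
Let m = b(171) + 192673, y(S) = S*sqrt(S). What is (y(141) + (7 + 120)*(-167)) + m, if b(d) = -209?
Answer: 171255 + 141*sqrt(141) ≈ 1.7293e+5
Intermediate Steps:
y(S) = S**(3/2)
m = 192464 (m = -209 + 192673 = 192464)
(y(141) + (7 + 120)*(-167)) + m = (141**(3/2) + (7 + 120)*(-167)) + 192464 = (141*sqrt(141) + 127*(-167)) + 192464 = (141*sqrt(141) - 21209) + 192464 = (-21209 + 141*sqrt(141)) + 192464 = 171255 + 141*sqrt(141)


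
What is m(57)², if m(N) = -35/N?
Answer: 1225/3249 ≈ 0.37704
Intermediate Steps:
m(57)² = (-35/57)² = 1225/3249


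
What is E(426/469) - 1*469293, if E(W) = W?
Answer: -220097991/469 ≈ -4.6929e+5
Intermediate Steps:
E(426/469) - 1*469293 = 426/469 - 1*469293 = 426*(1/469) - 469293 = 426/469 - 469293 = -220097991/469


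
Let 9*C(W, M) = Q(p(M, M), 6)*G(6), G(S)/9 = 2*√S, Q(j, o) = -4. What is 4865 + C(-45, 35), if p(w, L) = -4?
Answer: 4865 - 8*√6 ≈ 4845.4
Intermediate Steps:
G(S) = 18*√S (G(S) = 9*(2*√S) = 18*√S)
C(W, M) = -8*√6 (C(W, M) = (-72*√6)/9 = -8*√6)
4865 + C(-45, 35) = 4865 - 8*√6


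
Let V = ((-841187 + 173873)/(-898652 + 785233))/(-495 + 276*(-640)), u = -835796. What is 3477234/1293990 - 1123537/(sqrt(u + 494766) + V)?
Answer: 4432010933691189399720565374308/1649225877912619719745820120005 + 50387784192292299940115425*I*sqrt(341030)/15294330354138313771319594 ≈ 2.6873 + 1923.9*I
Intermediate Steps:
V = -222438/6696824855 (V = (-667314/(-113419))/(-495 - 176640) = -667314*(-1/113419)/(-177135) = (667314/113419)*(-1/177135) = -222438/6696824855 ≈ -3.3215e-5)
3477234/1293990 - 1123537/(sqrt(u + 494766) + V) = 3477234/1293990 - 1123537/(sqrt(-835796 + 494766) - 222438/6696824855) = 3477234*(1/1293990) - 1123537/(sqrt(-341030) - 222438/6696824855) = 579539/215665 - 1123537/(I*sqrt(341030) - 222438/6696824855) = 579539/215665 - 1123537/(-222438/6696824855 + I*sqrt(341030))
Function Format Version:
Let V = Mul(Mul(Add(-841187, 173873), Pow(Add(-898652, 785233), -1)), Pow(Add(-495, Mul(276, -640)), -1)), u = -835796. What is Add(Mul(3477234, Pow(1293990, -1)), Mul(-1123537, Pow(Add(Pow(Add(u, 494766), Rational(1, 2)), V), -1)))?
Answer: Add(Rational(4432010933691189399720565374308, 1649225877912619719745820120005), Mul(Rational(50387784192292299940115425, 15294330354138313771319594), I, Pow(341030, Rational(1, 2)))) ≈ Add(2.6873, Mul(1923.9, I))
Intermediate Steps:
V = Rational(-222438, 6696824855) (V = Mul(Mul(-667314, Pow(-113419, -1)), Pow(Add(-495, -176640), -1)) = Mul(Mul(-667314, Rational(-1, 113419)), Pow(-177135, -1)) = Mul(Rational(667314, 113419), Rational(-1, 177135)) = Rational(-222438, 6696824855) ≈ -3.3215e-5)
Add(Mul(3477234, Pow(1293990, -1)), Mul(-1123537, Pow(Add(Pow(Add(u, 494766), Rational(1, 2)), V), -1))) = Add(Mul(3477234, Pow(1293990, -1)), Mul(-1123537, Pow(Add(Pow(Add(-835796, 494766), Rational(1, 2)), Rational(-222438, 6696824855)), -1))) = Add(Mul(3477234, Rational(1, 1293990)), Mul(-1123537, Pow(Add(Pow(-341030, Rational(1, 2)), Rational(-222438, 6696824855)), -1))) = Add(Rational(579539, 215665), Mul(-1123537, Pow(Add(Mul(I, Pow(341030, Rational(1, 2))), Rational(-222438, 6696824855)), -1))) = Add(Rational(579539, 215665), Mul(-1123537, Pow(Add(Rational(-222438, 6696824855), Mul(I, Pow(341030, Rational(1, 2)))), -1)))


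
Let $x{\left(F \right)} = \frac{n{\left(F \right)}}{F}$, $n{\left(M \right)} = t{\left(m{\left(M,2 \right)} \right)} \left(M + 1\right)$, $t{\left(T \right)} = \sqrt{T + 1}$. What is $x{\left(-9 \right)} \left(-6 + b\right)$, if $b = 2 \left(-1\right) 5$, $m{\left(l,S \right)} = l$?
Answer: $- \frac{256 i \sqrt{2}}{9} \approx - 40.227 i$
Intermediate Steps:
$t{\left(T \right)} = \sqrt{1 + T}$
$b = -10$ ($b = \left(-2\right) 5 = -10$)
$n{\left(M \right)} = \left(1 + M\right)^{\frac{3}{2}}$ ($n{\left(M \right)} = \sqrt{1 + M} \left(M + 1\right) = \sqrt{1 + M} \left(1 + M\right) = \left(1 + M\right)^{\frac{3}{2}}$)
$x{\left(F \right)} = \frac{\left(1 + F\right)^{\frac{3}{2}}}{F}$
$x{\left(-9 \right)} \left(-6 + b\right) = \frac{\left(1 - 9\right)^{\frac{3}{2}}}{-9} \left(-6 - 10\right) = - \frac{\left(-8\right)^{\frac{3}{2}}}{9} \left(-16\right) = - \frac{\left(-16\right) i \sqrt{2}}{9} \left(-16\right) = \frac{16 i \sqrt{2}}{9} \left(-16\right) = - \frac{256 i \sqrt{2}}{9}$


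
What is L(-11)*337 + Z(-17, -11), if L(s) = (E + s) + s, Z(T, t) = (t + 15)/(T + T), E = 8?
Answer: -80208/17 ≈ -4718.1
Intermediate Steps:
Z(T, t) = (15 + t)/(2*T) (Z(T, t) = (15 + t)/((2*T)) = (15 + t)*(1/(2*T)) = (15 + t)/(2*T))
L(s) = 8 + 2*s (L(s) = (8 + s) + s = 8 + 2*s)
L(-11)*337 + Z(-17, -11) = (8 + 2*(-11))*337 + (1/2)*(15 - 11)/(-17) = (8 - 22)*337 + (1/2)*(-1/17)*4 = -14*337 - 2/17 = -4718 - 2/17 = -80208/17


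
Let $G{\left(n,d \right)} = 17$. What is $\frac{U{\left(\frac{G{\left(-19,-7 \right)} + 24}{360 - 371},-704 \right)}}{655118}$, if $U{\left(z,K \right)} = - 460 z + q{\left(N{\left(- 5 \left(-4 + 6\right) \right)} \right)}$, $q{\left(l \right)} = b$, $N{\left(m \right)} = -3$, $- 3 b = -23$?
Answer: $\frac{56833}{21618894} \approx 0.0026289$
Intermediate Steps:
$b = \frac{23}{3}$ ($b = \left(- \frac{1}{3}\right) \left(-23\right) = \frac{23}{3} \approx 7.6667$)
$q{\left(l \right)} = \frac{23}{3}$
$U{\left(z,K \right)} = \frac{23}{3} - 460 z$ ($U{\left(z,K \right)} = - 460 z + \frac{23}{3} = \frac{23}{3} - 460 z$)
$\frac{U{\left(\frac{G{\left(-19,-7 \right)} + 24}{360 - 371},-704 \right)}}{655118} = \frac{\frac{23}{3} - 460 \frac{17 + 24}{360 - 371}}{655118} = \left(\frac{23}{3} - 460 \frac{41}{-11}\right) \frac{1}{655118} = \left(\frac{23}{3} - 460 \cdot 41 \left(- \frac{1}{11}\right)\right) \frac{1}{655118} = \left(\frac{23}{3} - - \frac{18860}{11}\right) \frac{1}{655118} = \left(\frac{23}{3} + \frac{18860}{11}\right) \frac{1}{655118} = \frac{56833}{33} \cdot \frac{1}{655118} = \frac{56833}{21618894}$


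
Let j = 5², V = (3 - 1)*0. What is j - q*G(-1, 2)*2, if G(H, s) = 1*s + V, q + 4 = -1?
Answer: 45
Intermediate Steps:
q = -5 (q = -4 - 1 = -5)
V = 0 (V = 2*0 = 0)
G(H, s) = s (G(H, s) = 1*s + 0 = s + 0 = s)
j = 25
j - q*G(-1, 2)*2 = 25 - (-5*2)*2 = 25 - (-10)*2 = 25 - 1*(-20) = 25 + 20 = 45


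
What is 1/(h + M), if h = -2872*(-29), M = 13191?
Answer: 1/96479 ≈ 1.0365e-5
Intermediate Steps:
h = 83288
1/(h + M) = 1/(83288 + 13191) = 1/96479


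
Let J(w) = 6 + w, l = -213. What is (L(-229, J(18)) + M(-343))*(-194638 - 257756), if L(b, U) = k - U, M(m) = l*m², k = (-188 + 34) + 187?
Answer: 11336644391832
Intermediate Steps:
k = 33 (k = -154 + 187 = 33)
M(m) = -213*m²
L(b, U) = 33 - U
(L(-229, J(18)) + M(-343))*(-194638 - 257756) = ((33 - (6 + 18)) - 213*(-343)²)*(-194638 - 257756) = ((33 - 1*24) - 213*117649)*(-452394) = ((33 - 24) - 25059237)*(-452394) = (9 - 25059237)*(-452394) = -25059228*(-452394) = 11336644391832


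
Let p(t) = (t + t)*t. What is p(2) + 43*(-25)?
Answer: -1067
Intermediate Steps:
p(t) = 2*t² (p(t) = (2*t)*t = 2*t²)
p(2) + 43*(-25) = 2*2² + 43*(-25) = 2*4 - 1075 = 8 - 1075 = -1067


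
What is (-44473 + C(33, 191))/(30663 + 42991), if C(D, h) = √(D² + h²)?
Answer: -44473/73654 + 17*√130/73654 ≈ -0.60118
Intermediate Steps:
(-44473 + C(33, 191))/(30663 + 42991) = (-44473 + √(33² + 191²))/(30663 + 42991) = (-44473 + √(1089 + 36481))/73654 = (-44473 + √37570)*(1/73654) = (-44473 + 17*√130)*(1/73654) = -44473/73654 + 17*√130/73654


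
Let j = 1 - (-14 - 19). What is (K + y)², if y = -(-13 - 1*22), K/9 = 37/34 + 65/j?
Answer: 3844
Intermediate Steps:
j = 34 (j = 1 - 1*(-33) = 1 + 33 = 34)
K = 27 (K = 9*(37/34 + 65/34) = 9*3 = 27)
y = 35 (y = -(-13 - 22) = -1*(-35) = 35)
(K + y)² = (27 + 35)² = 62² = 3844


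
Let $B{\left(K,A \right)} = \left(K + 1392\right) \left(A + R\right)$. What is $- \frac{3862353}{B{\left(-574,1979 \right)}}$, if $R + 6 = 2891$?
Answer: $- \frac{3862353}{3978752} \approx -0.97075$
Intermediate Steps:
$R = 2885$ ($R = -6 + 2891 = 2885$)
$B{\left(K,A \right)} = \left(1392 + K\right) \left(2885 + A\right)$ ($B{\left(K,A \right)} = \left(K + 1392\right) \left(A + 2885\right) = \left(1392 + K\right) \left(2885 + A\right)$)
$- \frac{3862353}{B{\left(-574,1979 \right)}} = - \frac{3862353}{4015920 + 1392 \cdot 1979 + 2885 \left(-574\right) + 1979 \left(-574\right)} = - \frac{3862353}{4015920 + 2754768 - 1655990 - 1135946} = - \frac{3862353}{3978752}$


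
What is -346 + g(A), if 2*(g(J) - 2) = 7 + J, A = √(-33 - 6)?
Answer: -681/2 + I*√39/2 ≈ -340.5 + 3.1225*I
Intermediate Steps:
A = I*√39 (A = √(-39) = I*√39 ≈ 6.245*I)
g(J) = 11/2 + J/2 (g(J) = 2 + (7 + J)/2 = 2 + (7/2 + J/2) = 11/2 + J/2)
-346 + g(A) = -346 + (11/2 + (I*√39)/2) = -346 + (11/2 + I*√39/2) = -681/2 + I*√39/2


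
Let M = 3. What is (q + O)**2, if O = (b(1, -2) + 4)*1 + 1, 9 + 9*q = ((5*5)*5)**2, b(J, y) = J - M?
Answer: 244703449/81 ≈ 3.0210e+6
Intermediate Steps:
b(J, y) = -3 + J (b(J, y) = J - 1*3 = J - 3 = -3 + J)
q = 15616/9 (q = -1 + ((5*5)*5)**2/9 = -1 + (25*5)**2/9 = -1 + (1/9)*125**2 = -1 + (1/9)*15625 = -1 + 15625/9 = 15616/9 ≈ 1735.1)
O = 3 (O = ((-3 + 1) + 4)*1 + 1 = (-2 + 4)*1 + 1 = 2*1 + 1 = 2 + 1 = 3)
(q + O)**2 = (15616/9 + 3)**2 = (15643/9)**2 = 244703449/81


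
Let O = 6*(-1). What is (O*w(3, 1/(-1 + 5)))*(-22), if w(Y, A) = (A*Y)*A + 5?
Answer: 2739/4 ≈ 684.75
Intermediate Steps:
O = -6
w(Y, A) = 5 + Y*A² (w(Y, A) = Y*A² + 5 = 5 + Y*A²)
(O*w(3, 1/(-1 + 5)))*(-22) = -6*(5 + 3*(1/(-1 + 5))²)*(-22) = -6*(5 + 3*(1/4)²)*(-22) = -6*(5 + 3*(¼)²)*(-22) = -6*(5 + 3*(1/16))*(-22) = -6*(5 + 3/16)*(-22) = -6*83/16*(-22) = -249/8*(-22) = 2739/4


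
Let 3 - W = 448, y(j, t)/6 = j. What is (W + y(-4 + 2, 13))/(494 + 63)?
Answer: -457/557 ≈ -0.82047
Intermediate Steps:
y(j, t) = 6*j
W = -445 (W = 3 - 1*448 = 3 - 448 = -445)
(W + y(-4 + 2, 13))/(494 + 63) = (-445 + 6*(-4 + 2))/(494 + 63) = (-445 + 6*(-2))/557 = (-445 - 12)*(1/557) = -457*1/557 = -457/557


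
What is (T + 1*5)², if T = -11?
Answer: 36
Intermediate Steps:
(T + 1*5)² = (-11 + 1*5)² = (-11 + 5)² = (-6)² = 36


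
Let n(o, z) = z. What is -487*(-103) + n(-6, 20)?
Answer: 50181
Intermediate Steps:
-487*(-103) + n(-6, 20) = -487*(-103) + 20 = 50161 + 20 = 50181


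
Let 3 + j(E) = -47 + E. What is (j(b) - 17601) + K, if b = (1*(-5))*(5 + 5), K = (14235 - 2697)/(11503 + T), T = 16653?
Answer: -249188909/14078 ≈ -17701.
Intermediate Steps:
K = 5769/14078 (K = (14235 - 2697)/(11503 + 16653) = 11538/28156 = 11538*(1/28156) = 5769/14078 ≈ 0.40979)
b = -50 (b = -5*10 = -50)
j(E) = -50 + E (j(E) = -3 + (-47 + E) = -50 + E)
(j(b) - 17601) + K = ((-50 - 50) - 17601) + 5769/14078 = (-100 - 17601) + 5769/14078 = -17701 + 5769/14078 = -249188909/14078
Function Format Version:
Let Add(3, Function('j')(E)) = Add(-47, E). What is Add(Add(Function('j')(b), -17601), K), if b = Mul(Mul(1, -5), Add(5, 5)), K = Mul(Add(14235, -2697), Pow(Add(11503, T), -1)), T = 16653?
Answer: Rational(-249188909, 14078) ≈ -17701.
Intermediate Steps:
K = Rational(5769, 14078) (K = Mul(Add(14235, -2697), Pow(Add(11503, 16653), -1)) = Mul(11538, Pow(28156, -1)) = Mul(11538, Rational(1, 28156)) = Rational(5769, 14078) ≈ 0.40979)
b = -50 (b = Mul(-5, 10) = -50)
Function('j')(E) = Add(-50, E) (Function('j')(E) = Add(-3, Add(-47, E)) = Add(-50, E))
Add(Add(Function('j')(b), -17601), K) = Add(Add(Add(-50, -50), -17601), Rational(5769, 14078)) = Add(Add(-100, -17601), Rational(5769, 14078)) = Add(-17701, Rational(5769, 14078)) = Rational(-249188909, 14078)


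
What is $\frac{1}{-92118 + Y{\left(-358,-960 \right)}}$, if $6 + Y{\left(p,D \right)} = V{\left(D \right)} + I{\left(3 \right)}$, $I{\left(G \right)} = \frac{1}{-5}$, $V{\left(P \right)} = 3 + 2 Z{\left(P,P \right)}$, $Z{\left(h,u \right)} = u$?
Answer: $- \frac{5}{470206} \approx -1.0634 \cdot 10^{-5}$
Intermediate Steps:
$V{\left(P \right)} = 3 + 2 P$
$I{\left(G \right)} = - \frac{1}{5}$
$Y{\left(p,D \right)} = - \frac{16}{5} + 2 D$ ($Y{\left(p,D \right)} = -6 + \left(\left(3 + 2 D\right) - \frac{1}{5}\right) = -6 + \left(\frac{14}{5} + 2 D\right) = - \frac{16}{5} + 2 D$)
$\frac{1}{-92118 + Y{\left(-358,-960 \right)}} = \frac{1}{-92118 + \left(- \frac{16}{5} + 2 \left(-960\right)\right)} = \frac{1}{-92118 - \frac{9616}{5}} = \frac{1}{- \frac{470206}{5}} = - \frac{5}{470206}$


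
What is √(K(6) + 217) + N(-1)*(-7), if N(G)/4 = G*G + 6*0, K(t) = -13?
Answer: -28 + 2*√51 ≈ -13.717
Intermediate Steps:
N(G) = 4*G² (N(G) = 4*(G*G + 6*0) = 4*(G² + 0) = 4*G²)
√(K(6) + 217) + N(-1)*(-7) = √(-13 + 217) + (4*(-1)²)*(-7) = √204 + (4*1)*(-7) = 2*√51 + 4*(-7) = 2*√51 - 28 = -28 + 2*√51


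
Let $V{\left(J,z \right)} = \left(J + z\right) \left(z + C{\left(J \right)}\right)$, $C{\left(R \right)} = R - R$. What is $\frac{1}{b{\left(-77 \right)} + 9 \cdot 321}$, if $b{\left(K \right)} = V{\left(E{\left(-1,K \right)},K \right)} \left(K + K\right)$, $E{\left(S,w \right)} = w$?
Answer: $- \frac{1}{1823243} \approx -5.4847 \cdot 10^{-7}$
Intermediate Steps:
$C{\left(R \right)} = 0$
$V{\left(J,z \right)} = z \left(J + z\right)$ ($V{\left(J,z \right)} = \left(J + z\right) \left(z + 0\right) = \left(J + z\right) z = z \left(J + z\right)$)
$b{\left(K \right)} = 4 K^{3}$ ($b{\left(K \right)} = K \left(K + K\right) \left(K + K\right) = K 2 K 2 K = 2 K^{2} \cdot 2 K = 4 K^{3}$)
$\frac{1}{b{\left(-77 \right)} + 9 \cdot 321} = \frac{1}{4 \left(-77\right)^{3} + 9 \cdot 321} = \frac{1}{4 \left(-456533\right) + 2889} = \frac{1}{-1826132 + 2889} = \frac{1}{-1823243} = - \frac{1}{1823243}$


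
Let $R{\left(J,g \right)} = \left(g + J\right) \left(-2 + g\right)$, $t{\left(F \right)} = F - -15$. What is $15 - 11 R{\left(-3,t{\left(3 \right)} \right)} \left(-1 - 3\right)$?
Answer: $10575$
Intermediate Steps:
$t{\left(F \right)} = 15 + F$ ($t{\left(F \right)} = F + 15 = 15 + F$)
$R{\left(J,g \right)} = \left(-2 + g\right) \left(J + g\right)$ ($R{\left(J,g \right)} = \left(J + g\right) \left(-2 + g\right) = \left(-2 + g\right) \left(J + g\right)$)
$15 - 11 R{\left(-3,t{\left(3 \right)} \right)} \left(-1 - 3\right) = 15 - 11 \left(\left(15 + 3\right)^{2} - -6 - 2 \left(15 + 3\right) - 3 \left(15 + 3\right)\right) \left(-1 - 3\right) = 15 - 11 \left(18^{2} + 6 - 36 - 54\right) \left(-4\right) = 15 - 11 \left(324 + 6 - 36 - 54\right) \left(-4\right) = 15 - 11 \cdot 240 \left(-4\right) = 15 - -10560 = 15 + 10560 = 10575$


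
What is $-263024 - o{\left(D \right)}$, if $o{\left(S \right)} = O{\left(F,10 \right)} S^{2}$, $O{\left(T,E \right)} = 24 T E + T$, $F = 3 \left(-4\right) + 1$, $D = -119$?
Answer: $37277787$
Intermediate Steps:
$F = -11$ ($F = -12 + 1 = -11$)
$O{\left(T,E \right)} = T + 24 E T$ ($O{\left(T,E \right)} = 24 E T + T = T + 24 E T$)
$o{\left(S \right)} = - 2651 S^{2}$ ($o{\left(S \right)} = - 11 \left(1 + 24 \cdot 10\right) S^{2} = - 11 \left(1 + 240\right) S^{2} = \left(-11\right) 241 S^{2} = - 2651 S^{2}$)
$-263024 - o{\left(D \right)} = -263024 - - 2651 \left(-119\right)^{2} = -263024 - \left(-2651\right) 14161 = -263024 - -37540811 = -263024 + 37540811 = 37277787$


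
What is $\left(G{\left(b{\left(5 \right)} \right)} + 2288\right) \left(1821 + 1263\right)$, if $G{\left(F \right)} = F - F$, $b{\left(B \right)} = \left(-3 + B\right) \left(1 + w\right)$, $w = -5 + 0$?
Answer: $7056192$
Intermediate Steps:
$w = -5$
$b{\left(B \right)} = 12 - 4 B$ ($b{\left(B \right)} = \left(-3 + B\right) \left(1 - 5\right) = \left(-3 + B\right) \left(-4\right) = 12 - 4 B$)
$G{\left(F \right)} = 0$
$\left(G{\left(b{\left(5 \right)} \right)} + 2288\right) \left(1821 + 1263\right) = \left(0 + 2288\right) \left(1821 + 1263\right) = 2288 \cdot 3084 = 7056192$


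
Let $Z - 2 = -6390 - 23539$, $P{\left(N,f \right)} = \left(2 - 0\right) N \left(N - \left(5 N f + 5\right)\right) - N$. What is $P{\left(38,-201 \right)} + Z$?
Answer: $2874983$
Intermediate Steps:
$P{\left(N,f \right)} = - N + 2 N \left(-5 + N - 5 N f\right)$ ($P{\left(N,f \right)} = \left(2 + 0\right) N \left(N - \left(5 N f + 5\right)\right) - N = 2 N \left(N - \left(5 + 5 N f\right)\right) - N = 2 N \left(-5 + N - 5 N f\right) - N = - N + 2 N \left(-5 + N - 5 N f\right)$)
$Z = -29927$ ($Z = 2 - 29929 = -29927$)
$P{\left(38,-201 \right)} + Z = 38 \left(-11 + 2 \cdot 38 - 380 \left(-201\right)\right) - 29927 = 38 \left(-11 + 76 + 76380\right) - 29927 = 38 \cdot 76445 - 29927 = 2904910 - 29927 = 2874983$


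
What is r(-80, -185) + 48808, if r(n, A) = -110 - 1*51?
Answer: 48647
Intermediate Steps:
r(n, A) = -161 (r(n, A) = -110 - 51 = -161)
r(-80, -185) + 48808 = -161 + 48808 = 48647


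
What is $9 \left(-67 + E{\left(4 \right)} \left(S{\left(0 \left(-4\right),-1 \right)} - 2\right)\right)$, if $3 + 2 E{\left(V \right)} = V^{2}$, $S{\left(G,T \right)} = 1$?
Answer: $- \frac{1323}{2} \approx -661.5$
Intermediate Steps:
$E{\left(V \right)} = - \frac{3}{2} + \frac{V^{2}}{2}$
$9 \left(-67 + E{\left(4 \right)} \left(S{\left(0 \left(-4\right),-1 \right)} - 2\right)\right) = 9 \left(-67 + \left(- \frac{3}{2} + \frac{4^{2}}{2}\right) \left(1 - 2\right)\right) = 9 \left(-67 + \left(- \frac{3}{2} + \frac{1}{2} \cdot 16\right) \left(-1\right)\right) = 9 \left(-67 + \left(- \frac{3}{2} + 8\right) \left(-1\right)\right) = 9 \left(-67 + \frac{13}{2} \left(-1\right)\right) = 9 \left(-67 - \frac{13}{2}\right) = 9 \left(- \frac{147}{2}\right) = - \frac{1323}{2}$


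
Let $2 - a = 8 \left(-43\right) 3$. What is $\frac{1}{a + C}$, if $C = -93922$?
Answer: $- \frac{1}{92888} \approx -1.0766 \cdot 10^{-5}$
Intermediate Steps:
$a = 1034$ ($a = 2 - 8 \left(-43\right) 3 = 2 - \left(-344\right) 3 = 2 - -1032 = 2 + 1032 = 1034$)
$\frac{1}{a + C} = \frac{1}{1034 - 93922} = \frac{1}{-92888} = - \frac{1}{92888}$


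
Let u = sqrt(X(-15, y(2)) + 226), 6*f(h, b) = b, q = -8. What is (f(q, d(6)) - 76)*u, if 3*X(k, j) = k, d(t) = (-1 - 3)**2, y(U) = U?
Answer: -220*sqrt(221)/3 ≈ -1090.2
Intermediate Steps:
d(t) = 16 (d(t) = (-4)**2 = 16)
X(k, j) = k/3
f(h, b) = b/6
u = sqrt(221) (u = sqrt((1/3)*(-15) + 226) = sqrt(-5 + 226) = sqrt(221) ≈ 14.866)
(f(q, d(6)) - 76)*u = ((1/6)*16 - 76)*sqrt(221) = (8/3 - 76)*sqrt(221) = -220*sqrt(221)/3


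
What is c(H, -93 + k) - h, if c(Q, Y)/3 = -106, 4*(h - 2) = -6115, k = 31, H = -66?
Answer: 4835/4 ≈ 1208.8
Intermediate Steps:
h = -6107/4 (h = 2 + (¼)*(-6115) = 2 - 6115/4 = -6107/4 ≈ -1526.8)
c(Q, Y) = -318 (c(Q, Y) = 3*(-106) = -318)
c(H, -93 + k) - h = -318 - 1*(-6107/4) = -318 + 6107/4 = 4835/4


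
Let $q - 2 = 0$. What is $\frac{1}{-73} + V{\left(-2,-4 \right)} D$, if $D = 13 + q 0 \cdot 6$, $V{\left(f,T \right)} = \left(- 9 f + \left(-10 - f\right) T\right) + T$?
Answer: $\frac{43653}{73} \approx 597.99$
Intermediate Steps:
$q = 2$ ($q = 2 + 0 = 2$)
$V{\left(f,T \right)} = T - 9 f + T \left(-10 - f\right)$ ($V{\left(f,T \right)} = \left(- 9 f + T \left(-10 - f\right)\right) + T = T - 9 f + T \left(-10 - f\right)$)
$D = 13$ ($D = 13 + 2 \cdot 0 \cdot 6 = 13 + 0 \cdot 6 = 13 + 0 = 13$)
$\frac{1}{-73} + V{\left(-2,-4 \right)} D = \frac{1}{-73} + \left(\left(-9\right) \left(-4\right) - -18 - \left(-4\right) \left(-2\right)\right) 13 = - \frac{1}{73} + \left(36 + 18 - 8\right) 13 = - \frac{1}{73} + 46 \cdot 13 = - \frac{1}{73} + 598 = \frac{43653}{73}$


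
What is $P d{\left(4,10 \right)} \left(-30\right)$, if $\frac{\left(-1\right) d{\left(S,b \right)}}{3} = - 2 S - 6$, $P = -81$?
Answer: $102060$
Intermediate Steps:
$d{\left(S,b \right)} = 18 + 6 S$ ($d{\left(S,b \right)} = - 3 \left(- 2 S - 6\right) = - 3 \left(-6 - 2 S\right) = 18 + 6 S$)
$P d{\left(4,10 \right)} \left(-30\right) = - 81 \left(18 + 6 \cdot 4\right) \left(-30\right) = - 81 \left(18 + 24\right) \left(-30\right) = \left(-81\right) 42 \left(-30\right) = \left(-3402\right) \left(-30\right) = 102060$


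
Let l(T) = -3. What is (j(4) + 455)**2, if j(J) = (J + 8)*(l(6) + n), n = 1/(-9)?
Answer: 1570009/9 ≈ 1.7445e+5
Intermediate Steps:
n = -1/9 (n = 1*(-1/9) = -1/9 ≈ -0.11111)
j(J) = -224/9 - 28*J/9 (j(J) = (J + 8)*(-3 - 1/9) = (8 + J)*(-28/9) = -224/9 - 28*J/9)
(j(4) + 455)**2 = ((-224/9 - 28/9*4) + 455)**2 = ((-224/9 - 112/9) + 455)**2 = (-112/3 + 455)**2 = (1253/3)**2 = 1570009/9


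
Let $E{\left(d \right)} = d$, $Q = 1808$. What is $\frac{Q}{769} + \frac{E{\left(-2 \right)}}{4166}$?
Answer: $\frac{3765295}{1601827} \approx 2.3506$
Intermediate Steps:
$\frac{Q}{769} + \frac{E{\left(-2 \right)}}{4166} = \frac{1808}{769} - \frac{2}{4166} = 1808 \cdot \frac{1}{769} - \frac{1}{2083} = \frac{1808}{769} - \frac{1}{2083} = \frac{3765295}{1601827}$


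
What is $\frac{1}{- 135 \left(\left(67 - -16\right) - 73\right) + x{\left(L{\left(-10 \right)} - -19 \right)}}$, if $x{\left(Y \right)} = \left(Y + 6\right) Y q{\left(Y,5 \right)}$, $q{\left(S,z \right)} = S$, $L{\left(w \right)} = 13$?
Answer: $\frac{1}{37562} \approx 2.6623 \cdot 10^{-5}$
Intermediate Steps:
$x{\left(Y \right)} = Y^{2} \left(6 + Y\right)$ ($x{\left(Y \right)} = \left(Y + 6\right) Y Y = \left(6 + Y\right) Y Y = Y \left(6 + Y\right) Y = Y^{2} \left(6 + Y\right)$)
$\frac{1}{- 135 \left(\left(67 - -16\right) - 73\right) + x{\left(L{\left(-10 \right)} - -19 \right)}} = \frac{1}{- 135 \left(\left(67 - -16\right) - 73\right) + \left(13 - -19\right)^{2} \left(6 + \left(13 - -19\right)\right)} = \frac{1}{- 135 \left(\left(67 + 16\right) - 73\right) + \left(13 + 19\right)^{2} \left(6 + \left(13 + 19\right)\right)} = \frac{1}{- 135 \left(83 - 73\right) + 32^{2} \left(6 + 32\right)} = \frac{1}{\left(-135\right) 10 + 1024 \cdot 38} = \frac{1}{-1350 + 38912} = \frac{1}{37562}$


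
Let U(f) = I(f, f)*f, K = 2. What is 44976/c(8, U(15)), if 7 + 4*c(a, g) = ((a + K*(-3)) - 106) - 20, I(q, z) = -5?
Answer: -179904/131 ≈ -1373.3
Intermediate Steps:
U(f) = -5*f
c(a, g) = -139/4 + a/4 (c(a, g) = -7/4 + (((a + 2*(-3)) - 106) - 20)/4 = -7/4 + (((a - 6) - 106) - 20)/4 = -7/4 + (((-6 + a) - 106) - 20)/4 = -7/4 + ((-112 + a) - 20)/4 = -7/4 + (-132 + a)/4 = -7/4 + (-33 + a/4) = -139/4 + a/4)
44976/c(8, U(15)) = 44976/(-139/4 + (¼)*8) = 44976/(-139/4 + 2) = 44976/(-131/4) = 44976*(-4/131) = -179904/131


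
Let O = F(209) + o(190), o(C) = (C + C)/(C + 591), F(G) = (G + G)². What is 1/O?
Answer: 781/136459824 ≈ 5.7233e-6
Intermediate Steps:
F(G) = 4*G² (F(G) = (2*G)² = 4*G²)
o(C) = 2*C/(591 + C) (o(C) = (2*C)/(591 + C) = 2*C/(591 + C))
O = 136459824/781 (O = 4*209² + 2*190/(591 + 190) = 4*43681 + 2*190/781 = 174724 + 2*190*(1/781) = 174724 + 380/781 = 136459824/781 ≈ 1.7472e+5)
1/O = 1/(136459824/781) = 781/136459824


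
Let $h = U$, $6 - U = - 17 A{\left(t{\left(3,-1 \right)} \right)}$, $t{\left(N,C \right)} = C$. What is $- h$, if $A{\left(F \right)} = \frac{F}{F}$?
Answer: $-23$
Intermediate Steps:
$A{\left(F \right)} = 1$
$U = 23$ ($U = 6 - \left(-17\right) 1 = 6 - -17 = 6 + 17 = 23$)
$h = 23$
$- h = \left(-1\right) 23 = -23$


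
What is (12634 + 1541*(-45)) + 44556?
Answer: -12155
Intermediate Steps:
(12634 + 1541*(-45)) + 44556 = (12634 - 69345) + 44556 = -56711 + 44556 = -12155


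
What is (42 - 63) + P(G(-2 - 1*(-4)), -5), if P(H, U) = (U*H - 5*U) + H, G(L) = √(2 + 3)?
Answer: 4 - 4*√5 ≈ -4.9443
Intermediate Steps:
G(L) = √5
P(H, U) = H - 5*U + H*U (P(H, U) = (H*U - 5*U) + H = (-5*U + H*U) + H = H - 5*U + H*U)
(42 - 63) + P(G(-2 - 1*(-4)), -5) = (42 - 63) + (√5 - 5*(-5) + √5*(-5)) = -21 + (√5 + 25 - 5*√5) = -21 + (25 - 4*√5) = 4 - 4*√5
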